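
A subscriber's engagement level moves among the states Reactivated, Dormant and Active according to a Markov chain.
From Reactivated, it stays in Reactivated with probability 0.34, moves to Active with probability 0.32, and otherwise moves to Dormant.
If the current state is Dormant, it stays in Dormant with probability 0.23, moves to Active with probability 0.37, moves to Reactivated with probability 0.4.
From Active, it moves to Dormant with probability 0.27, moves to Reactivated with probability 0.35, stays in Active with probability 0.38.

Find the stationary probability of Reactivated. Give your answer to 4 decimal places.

Let the stationary distribution be π with π = πP and π_1 + π_2 + π_3 = 1.
π_1 = 0.34·π_1 + 0.4·π_2 + 0.35·π_3
π_2 = 0.34·π_1 + 0.23·π_2 + 0.27·π_3
Solving with the normalization constraint gives π = (0.3606, 0.2839, 0.3555).
So the stationary probability of Reactivated is 0.3606.

0.3606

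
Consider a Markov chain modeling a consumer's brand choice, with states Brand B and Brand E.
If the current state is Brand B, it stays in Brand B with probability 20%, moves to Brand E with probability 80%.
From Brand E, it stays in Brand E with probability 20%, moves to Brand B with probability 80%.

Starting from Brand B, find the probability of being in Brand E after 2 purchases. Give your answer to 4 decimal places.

0.3200

Sum over the intermediate state after 1 purchase:
P = P(Brand B→Brand B)·P(Brand B→Brand E) + P(Brand B→Brand E)·P(Brand E→Brand E)
  = 0.2×0.8 + 0.8×0.2
  = 0.1600 + 0.1600 = 0.3200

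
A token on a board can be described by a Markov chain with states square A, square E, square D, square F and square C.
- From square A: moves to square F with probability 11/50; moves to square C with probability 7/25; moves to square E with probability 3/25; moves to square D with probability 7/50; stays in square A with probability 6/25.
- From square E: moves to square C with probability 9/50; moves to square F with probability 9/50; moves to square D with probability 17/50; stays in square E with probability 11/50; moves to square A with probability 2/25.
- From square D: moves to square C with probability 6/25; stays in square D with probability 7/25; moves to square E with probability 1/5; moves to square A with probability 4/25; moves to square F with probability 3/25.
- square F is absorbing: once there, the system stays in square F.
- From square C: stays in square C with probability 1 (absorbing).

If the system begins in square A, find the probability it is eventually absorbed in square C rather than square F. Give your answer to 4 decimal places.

0.5696

Let h(s) be the probability of absorption at square C starting from transient state s. Then h(square C) = 1 and h(square F) = 0. By first-step analysis:
h(square A) = 0.24·h(square A) + 0.12·h(square E) + 0.14·h(square D) + 0.22·0 + 0.28·1
h(square E) = 0.08·h(square A) + 0.22·h(square E) + 0.34·h(square D) + 0.18·0 + 0.18·1
h(square D) = 0.16·h(square A) + 0.2·h(square E) + 0.28·h(square D) + 0.12·0 + 0.24·1
Solving: h(square A) = 0.5696, h(square E) = 0.5571, h(square D) = 0.6147.
Starting from square A, the probability is 0.5696.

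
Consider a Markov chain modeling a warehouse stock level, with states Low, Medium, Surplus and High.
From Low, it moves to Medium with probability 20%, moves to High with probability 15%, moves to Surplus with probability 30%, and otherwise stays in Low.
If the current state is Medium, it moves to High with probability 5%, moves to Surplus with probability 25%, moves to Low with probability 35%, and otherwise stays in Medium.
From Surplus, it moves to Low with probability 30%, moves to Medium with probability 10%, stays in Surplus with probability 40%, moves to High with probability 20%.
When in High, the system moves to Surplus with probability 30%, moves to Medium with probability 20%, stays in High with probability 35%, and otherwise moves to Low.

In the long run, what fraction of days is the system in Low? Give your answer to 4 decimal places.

Let the stationary distribution be π with π = πP and π_1 + π_2 + π_3 + π_4 = 1.
π_1 = 0.35·π_1 + 0.35·π_2 + 0.3·π_3 + 0.15·π_4
π_2 = 0.2·π_1 + 0.35·π_2 + 0.1·π_3 + 0.2·π_4
π_3 = 0.3·π_1 + 0.25·π_2 + 0.4·π_3 + 0.3·π_4
Solving with the normalization constraint gives π = (0.2973, 0.1974, 0.3224, 0.1830).
So the stationary probability of Low is 0.2973.

0.2973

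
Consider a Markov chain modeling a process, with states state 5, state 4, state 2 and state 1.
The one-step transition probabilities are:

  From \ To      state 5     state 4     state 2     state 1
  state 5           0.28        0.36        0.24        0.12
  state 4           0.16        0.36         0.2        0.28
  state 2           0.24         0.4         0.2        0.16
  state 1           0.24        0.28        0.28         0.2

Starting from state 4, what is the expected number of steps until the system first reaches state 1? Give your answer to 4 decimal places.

Let t(s) be the expected number of steps to first reach state 1 from state s, with t(state 1) = 0. Conditioning on the first step:
t(state 5) = 1 + 0.28·t(state 5) + 0.36·t(state 4) + 0.24·t(state 2)
t(state 4) = 1 + 0.16·t(state 5) + 0.36·t(state 4) + 0.2·t(state 2)
t(state 2) = 1 + 0.24·t(state 5) + 0.4·t(state 4) + 0.2·t(state 2)
Solving: t(state 5) = 5.3291, t(state 4) = 4.4859, t(state 2) = 5.0917.
Expected steps from state 4 to state 1: 4.4859.

4.4859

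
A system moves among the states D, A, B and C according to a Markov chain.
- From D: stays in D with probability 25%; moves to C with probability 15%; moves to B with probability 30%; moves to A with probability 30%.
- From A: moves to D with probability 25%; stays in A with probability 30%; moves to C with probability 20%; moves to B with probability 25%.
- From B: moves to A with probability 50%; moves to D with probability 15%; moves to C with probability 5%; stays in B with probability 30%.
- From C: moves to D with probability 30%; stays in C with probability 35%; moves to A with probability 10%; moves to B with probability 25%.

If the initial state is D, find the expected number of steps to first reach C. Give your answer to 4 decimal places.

7.1631

Let t(s) be the expected number of steps to first reach C from state s, with t(C) = 0. Conditioning on the first step:
t(D) = 1 + 0.25·t(D) + 0.3·t(A) + 0.3·t(B)
t(A) = 1 + 0.25·t(D) + 0.3·t(A) + 0.25·t(B)
t(B) = 1 + 0.15·t(D) + 0.5·t(A) + 0.3·t(B)
Solving: t(D) = 7.1631, t(A) = 6.7730, t(B) = 7.8014.
Expected steps from D to C: 7.1631.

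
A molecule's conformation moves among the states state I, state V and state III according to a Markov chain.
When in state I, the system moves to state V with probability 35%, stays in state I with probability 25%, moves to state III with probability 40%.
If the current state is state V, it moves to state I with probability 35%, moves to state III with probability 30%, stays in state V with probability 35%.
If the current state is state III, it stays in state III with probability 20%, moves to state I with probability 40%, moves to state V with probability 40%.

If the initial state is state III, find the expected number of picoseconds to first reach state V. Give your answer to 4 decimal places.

Let t(s) be the expected number of picoseconds to first reach state V from state s, with t(state V) = 0. Conditioning on the first picosecond:
t(state I) = 1 + 0.25·t(state I) + 0.4·t(state III)
t(state III) = 1 + 0.4·t(state I) + 0.2·t(state III)
Solving: t(state I) = 2.7273, t(state III) = 2.6136.
Expected picoseconds from state III to state V: 2.6136.

2.6136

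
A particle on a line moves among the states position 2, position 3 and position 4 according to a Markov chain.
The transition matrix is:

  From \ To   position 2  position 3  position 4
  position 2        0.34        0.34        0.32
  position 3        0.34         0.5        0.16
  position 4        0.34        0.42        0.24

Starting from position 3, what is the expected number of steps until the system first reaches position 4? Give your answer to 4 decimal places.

Let t(s) be the expected number of steps to first reach position 4 from state s, with t(position 4) = 0. Conditioning on the first step:
t(position 2) = 1 + 0.34·t(position 2) + 0.34·t(position 3)
t(position 3) = 1 + 0.34·t(position 2) + 0.5·t(position 3)
Solving: t(position 2) = 3.9179, t(position 3) = 4.6642.
Expected steps from position 3 to position 4: 4.6642.

4.6642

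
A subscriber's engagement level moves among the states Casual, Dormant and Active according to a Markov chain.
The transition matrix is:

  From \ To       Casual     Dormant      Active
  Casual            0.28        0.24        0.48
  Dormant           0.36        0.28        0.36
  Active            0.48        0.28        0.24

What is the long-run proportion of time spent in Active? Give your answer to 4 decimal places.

0.3614

Let the stationary distribution be π with π = πP and π_1 + π_2 + π_3 = 1.
π_1 = 0.28·π_1 + 0.36·π_2 + 0.48·π_3
π_2 = 0.24·π_1 + 0.28·π_2 + 0.28·π_3
Solving with the normalization constraint gives π = (0.3735, 0.2651, 0.3614).
So the stationary probability of Active is 0.3614.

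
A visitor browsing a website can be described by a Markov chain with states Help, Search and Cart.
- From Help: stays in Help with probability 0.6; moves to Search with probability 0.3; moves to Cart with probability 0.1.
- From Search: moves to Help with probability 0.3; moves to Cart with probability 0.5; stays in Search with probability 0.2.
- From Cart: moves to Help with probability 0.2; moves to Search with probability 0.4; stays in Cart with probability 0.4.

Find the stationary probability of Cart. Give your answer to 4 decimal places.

Let the stationary distribution be π with π = πP and π_1 + π_2 + π_3 = 1.
π_1 = 0.6·π_1 + 0.3·π_2 + 0.2·π_3
π_2 = 0.3·π_1 + 0.2·π_2 + 0.4·π_3
Solving with the normalization constraint gives π = (0.3836, 0.3014, 0.3151).
So the stationary probability of Cart is 0.3151.

0.3151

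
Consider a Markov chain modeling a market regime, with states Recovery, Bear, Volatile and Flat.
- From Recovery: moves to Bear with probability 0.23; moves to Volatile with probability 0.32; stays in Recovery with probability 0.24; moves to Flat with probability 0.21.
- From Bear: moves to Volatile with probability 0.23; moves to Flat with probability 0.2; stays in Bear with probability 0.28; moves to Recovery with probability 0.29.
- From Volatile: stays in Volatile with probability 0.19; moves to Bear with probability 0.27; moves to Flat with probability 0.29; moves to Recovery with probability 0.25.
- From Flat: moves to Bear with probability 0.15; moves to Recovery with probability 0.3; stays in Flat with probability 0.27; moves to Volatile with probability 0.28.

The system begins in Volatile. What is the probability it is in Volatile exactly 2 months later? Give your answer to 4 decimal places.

Propagate the distribution vector 2 months from Volatile.
After 0 months: (0.0000, 0.0000, 1.0000, 0.0000)
After 1 month: (0.2500, 0.2700, 0.1900, 0.2900)
After 2 months: (0.2728, 0.2279, 0.2594, 0.2399)
P(in Volatile after 2 months) = 0.2594

0.2594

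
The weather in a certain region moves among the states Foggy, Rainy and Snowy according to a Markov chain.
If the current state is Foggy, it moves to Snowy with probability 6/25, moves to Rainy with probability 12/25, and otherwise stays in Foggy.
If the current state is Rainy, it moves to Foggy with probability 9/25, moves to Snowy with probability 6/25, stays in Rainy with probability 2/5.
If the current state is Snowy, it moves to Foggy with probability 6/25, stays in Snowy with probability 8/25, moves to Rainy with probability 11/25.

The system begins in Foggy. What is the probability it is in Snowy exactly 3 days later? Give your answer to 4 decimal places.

0.2607

Propagate the distribution vector 3 days from Foggy.
After 0 days: (1.0000, 0.0000, 0.0000)
After 1 day: (0.2800, 0.4800, 0.2400)
After 2 days: (0.3088, 0.4320, 0.2592)
After 3 days: (0.3042, 0.4351, 0.2607)
P(in Snowy after 3 days) = 0.2607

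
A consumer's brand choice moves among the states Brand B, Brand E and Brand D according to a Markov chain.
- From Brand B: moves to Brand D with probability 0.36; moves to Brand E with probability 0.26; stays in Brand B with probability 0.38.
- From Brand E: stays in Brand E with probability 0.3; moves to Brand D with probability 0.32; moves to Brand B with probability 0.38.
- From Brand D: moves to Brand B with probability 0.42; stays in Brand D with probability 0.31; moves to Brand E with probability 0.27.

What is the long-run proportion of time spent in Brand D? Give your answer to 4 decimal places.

Let the stationary distribution be π with π = πP and π_1 + π_2 + π_3 = 1.
π_1 = 0.38·π_1 + 0.38·π_2 + 0.42·π_3
π_2 = 0.26·π_1 + 0.3·π_2 + 0.27·π_3
Solving with the normalization constraint gives π = (0.3933, 0.2743, 0.3324).
So the stationary probability of Brand D is 0.3324.

0.3324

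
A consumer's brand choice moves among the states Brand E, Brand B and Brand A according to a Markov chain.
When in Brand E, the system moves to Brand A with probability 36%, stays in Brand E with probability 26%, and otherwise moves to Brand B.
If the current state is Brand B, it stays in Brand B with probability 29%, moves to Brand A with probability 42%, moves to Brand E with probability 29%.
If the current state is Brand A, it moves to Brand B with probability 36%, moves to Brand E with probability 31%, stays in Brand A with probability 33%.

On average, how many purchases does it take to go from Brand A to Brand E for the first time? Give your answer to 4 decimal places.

Let t(s) be the expected number of purchases to first reach Brand E from state s, with t(Brand E) = 0. Conditioning on the first purchase:
t(Brand B) = 1 + 0.29·t(Brand B) + 0.42·t(Brand A)
t(Brand A) = 1 + 0.36·t(Brand B) + 0.33·t(Brand A)
Solving: t(Brand B) = 3.3590, t(Brand A) = 3.2974.
Expected purchases from Brand A to Brand E: 3.2974.

3.2974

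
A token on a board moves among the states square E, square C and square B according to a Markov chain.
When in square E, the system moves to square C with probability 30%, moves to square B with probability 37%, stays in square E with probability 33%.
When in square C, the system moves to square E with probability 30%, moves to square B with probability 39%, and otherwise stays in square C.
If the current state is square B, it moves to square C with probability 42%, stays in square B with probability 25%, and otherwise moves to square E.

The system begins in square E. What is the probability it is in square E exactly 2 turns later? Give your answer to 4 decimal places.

Sum over the intermediate state after 1 turn:
P = P(square E→square E)·P(square E→square E) + P(square E→square C)·P(square C→square E) + P(square E→square B)·P(square B→square E)
  = 0.33×0.33 + 0.3×0.3 + 0.37×0.33
  = 0.1089 + 0.0900 + 0.1221 = 0.3210

0.3210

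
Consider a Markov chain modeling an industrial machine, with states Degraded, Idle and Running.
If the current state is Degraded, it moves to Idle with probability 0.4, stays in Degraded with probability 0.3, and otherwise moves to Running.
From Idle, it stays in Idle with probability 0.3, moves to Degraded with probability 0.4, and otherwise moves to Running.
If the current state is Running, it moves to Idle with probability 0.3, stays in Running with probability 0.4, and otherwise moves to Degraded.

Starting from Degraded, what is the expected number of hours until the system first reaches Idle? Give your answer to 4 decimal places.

2.7273

Let t(s) be the expected number of hours to first reach Idle from state s, with t(Idle) = 0. Conditioning on the first hour:
t(Degraded) = 1 + 0.3·t(Degraded) + 0.3·t(Running)
t(Running) = 1 + 0.3·t(Degraded) + 0.4·t(Running)
Solving: t(Degraded) = 2.7273, t(Running) = 3.0303.
Expected hours from Degraded to Idle: 2.7273.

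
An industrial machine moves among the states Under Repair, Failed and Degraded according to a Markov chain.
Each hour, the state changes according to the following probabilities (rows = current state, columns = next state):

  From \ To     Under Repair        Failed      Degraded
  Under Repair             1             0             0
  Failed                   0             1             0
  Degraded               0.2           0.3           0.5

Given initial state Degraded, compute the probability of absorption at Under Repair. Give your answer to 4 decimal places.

Let h(s) be the probability of absorption at Under Repair starting from transient state s. Then h(Under Repair) = 1 and h(Failed) = 0. By first-step analysis:
h(Degraded) = 0.2·1 + 0.3·0 + 0.5·h(Degraded)
Solving: h(Degraded) = 0.4000.
Starting from Degraded, the probability is 0.4000.

0.4000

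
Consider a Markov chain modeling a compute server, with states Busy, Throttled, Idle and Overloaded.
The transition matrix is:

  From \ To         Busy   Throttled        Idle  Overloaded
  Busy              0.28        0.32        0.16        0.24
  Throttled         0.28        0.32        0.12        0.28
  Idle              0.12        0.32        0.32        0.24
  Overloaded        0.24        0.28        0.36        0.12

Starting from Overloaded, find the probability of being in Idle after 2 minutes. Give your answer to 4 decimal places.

Propagate the distribution vector 2 minutes from Overloaded.
After 0 minutes: (0.0000, 0.0000, 0.0000, 1.0000)
After 1 minute: (0.2400, 0.2800, 0.3600, 0.1200)
After 2 minutes: (0.2176, 0.3152, 0.2304, 0.2368)
P(in Idle after 2 minutes) = 0.2304

0.2304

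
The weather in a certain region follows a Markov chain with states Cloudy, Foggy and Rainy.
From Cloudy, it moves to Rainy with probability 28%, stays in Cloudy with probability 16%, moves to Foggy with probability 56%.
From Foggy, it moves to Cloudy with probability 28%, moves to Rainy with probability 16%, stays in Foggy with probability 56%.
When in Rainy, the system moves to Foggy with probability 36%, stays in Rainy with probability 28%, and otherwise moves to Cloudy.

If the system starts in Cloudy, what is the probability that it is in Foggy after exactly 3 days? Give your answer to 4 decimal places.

0.5174

Propagate the distribution vector 3 days from Cloudy.
After 0 days: (1.0000, 0.0000, 0.0000)
After 1 day: (0.1600, 0.5600, 0.2800)
After 2 days: (0.2832, 0.5040, 0.2128)
After 3 days: (0.2630, 0.5174, 0.2195)
P(in Foggy after 3 days) = 0.5174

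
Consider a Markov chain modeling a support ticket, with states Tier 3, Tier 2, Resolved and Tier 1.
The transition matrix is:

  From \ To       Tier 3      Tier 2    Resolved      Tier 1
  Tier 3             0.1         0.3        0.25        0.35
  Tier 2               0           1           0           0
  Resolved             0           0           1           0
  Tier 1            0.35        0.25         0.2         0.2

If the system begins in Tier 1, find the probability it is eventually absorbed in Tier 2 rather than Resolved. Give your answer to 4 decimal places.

Let h(s) be the probability of absorption at Tier 2 starting from transient state s. Then h(Tier 2) = 1 and h(Resolved) = 0. By first-step analysis:
h(Tier 3) = 0.1·h(Tier 3) + 0.3·1 + 0.25·0 + 0.35·h(Tier 1)
h(Tier 1) = 0.35·h(Tier 3) + 0.25·1 + 0.2·0 + 0.2·h(Tier 1)
Solving: h(Tier 3) = 0.5481, h(Tier 1) = 0.5523.
Starting from Tier 1, the probability is 0.5523.

0.5523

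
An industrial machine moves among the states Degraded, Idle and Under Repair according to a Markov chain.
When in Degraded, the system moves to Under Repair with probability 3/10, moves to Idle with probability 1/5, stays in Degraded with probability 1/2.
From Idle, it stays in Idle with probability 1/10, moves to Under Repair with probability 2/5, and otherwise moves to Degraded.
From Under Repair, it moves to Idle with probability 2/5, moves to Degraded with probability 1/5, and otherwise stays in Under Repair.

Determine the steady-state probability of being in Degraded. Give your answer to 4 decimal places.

0.3918

Let the stationary distribution be π with π = πP and π_1 + π_2 + π_3 = 1.
π_1 = 0.5·π_1 + 0.5·π_2 + 0.2·π_3
π_2 = 0.2·π_1 + 0.1·π_2 + 0.4·π_3
Solving with the normalization constraint gives π = (0.3918, 0.2474, 0.3608).
So the stationary probability of Degraded is 0.3918.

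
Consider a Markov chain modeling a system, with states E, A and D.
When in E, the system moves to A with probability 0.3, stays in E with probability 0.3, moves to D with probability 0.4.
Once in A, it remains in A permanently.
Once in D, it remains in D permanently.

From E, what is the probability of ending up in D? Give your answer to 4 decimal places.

0.5714

Let h(s) be the probability of absorption at D starting from transient state s. Then h(D) = 1 and h(A) = 0. By first-step analysis:
h(E) = 0.3·h(E) + 0.3·0 + 0.4·1
Solving: h(E) = 0.5714.
Starting from E, the probability is 0.5714.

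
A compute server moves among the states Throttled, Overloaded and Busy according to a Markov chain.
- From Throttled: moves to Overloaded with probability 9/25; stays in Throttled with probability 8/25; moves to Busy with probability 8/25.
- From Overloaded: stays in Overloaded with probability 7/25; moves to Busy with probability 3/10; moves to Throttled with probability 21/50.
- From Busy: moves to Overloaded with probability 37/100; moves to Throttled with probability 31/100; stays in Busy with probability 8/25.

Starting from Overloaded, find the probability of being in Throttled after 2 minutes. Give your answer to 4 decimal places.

Sum over the intermediate state after 1 minute:
P = P(Overloaded→Throttled)·P(Throttled→Throttled) + P(Overloaded→Overloaded)·P(Overloaded→Throttled) + P(Overloaded→Busy)·P(Busy→Throttled)
  = 0.42×0.32 + 0.28×0.42 + 0.3×0.31
  = 0.1344 + 0.1176 + 0.0930 = 0.3450

0.3450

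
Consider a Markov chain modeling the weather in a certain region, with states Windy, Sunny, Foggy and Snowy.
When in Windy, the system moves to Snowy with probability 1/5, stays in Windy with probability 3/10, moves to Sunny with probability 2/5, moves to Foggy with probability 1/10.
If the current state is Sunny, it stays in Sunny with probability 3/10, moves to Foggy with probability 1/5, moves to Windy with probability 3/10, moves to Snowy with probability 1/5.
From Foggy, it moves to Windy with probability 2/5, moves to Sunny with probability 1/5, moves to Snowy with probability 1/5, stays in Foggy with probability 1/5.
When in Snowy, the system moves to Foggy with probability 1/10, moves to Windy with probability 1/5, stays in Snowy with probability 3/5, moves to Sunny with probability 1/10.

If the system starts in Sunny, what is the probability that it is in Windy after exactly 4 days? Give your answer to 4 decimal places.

Propagate the distribution vector 4 days from Sunny.
After 0 days: (0.0000, 1.0000, 0.0000, 0.0000)
After 1 day: (0.3000, 0.3000, 0.2000, 0.2000)
After 2 days: (0.3000, 0.2700, 0.1500, 0.2800)
After 3 days: (0.2870, 0.2590, 0.1420, 0.3120)
After 4 days: (0.2830, 0.2521, 0.1401, 0.3248)
P(in Windy after 4 days) = 0.2830

0.2830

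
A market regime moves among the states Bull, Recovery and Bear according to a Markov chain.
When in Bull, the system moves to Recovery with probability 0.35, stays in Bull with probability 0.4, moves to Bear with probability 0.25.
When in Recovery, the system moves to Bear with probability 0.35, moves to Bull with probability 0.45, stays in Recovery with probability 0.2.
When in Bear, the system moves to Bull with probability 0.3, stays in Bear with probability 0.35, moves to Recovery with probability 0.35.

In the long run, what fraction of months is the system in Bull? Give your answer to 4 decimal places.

Let the stationary distribution be π with π = πP and π_1 + π_2 + π_3 = 1.
π_1 = 0.4·π_1 + 0.45·π_2 + 0.3·π_3
π_2 = 0.35·π_1 + 0.2·π_2 + 0.35·π_3
Solving with the normalization constraint gives π = (0.3841, 0.3043, 0.3116).
So the stationary probability of Bull is 0.3841.

0.3841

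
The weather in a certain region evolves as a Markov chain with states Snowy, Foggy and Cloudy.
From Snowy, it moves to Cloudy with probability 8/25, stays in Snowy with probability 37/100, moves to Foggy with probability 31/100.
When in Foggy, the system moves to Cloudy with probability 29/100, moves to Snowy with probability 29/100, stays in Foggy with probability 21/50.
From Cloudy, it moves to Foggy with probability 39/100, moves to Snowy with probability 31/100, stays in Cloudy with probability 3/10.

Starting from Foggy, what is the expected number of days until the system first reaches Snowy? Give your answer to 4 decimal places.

Let t(s) be the expected number of days to first reach Snowy from state s, with t(Snowy) = 0. Conditioning on the first day:
t(Foggy) = 1 + 0.42·t(Foggy) + 0.29·t(Cloudy)
t(Cloudy) = 1 + 0.39·t(Foggy) + 0.3·t(Cloudy)
Solving: t(Foggy) = 3.3800, t(Cloudy) = 3.3117.
Expected days from Foggy to Snowy: 3.3800.

3.3800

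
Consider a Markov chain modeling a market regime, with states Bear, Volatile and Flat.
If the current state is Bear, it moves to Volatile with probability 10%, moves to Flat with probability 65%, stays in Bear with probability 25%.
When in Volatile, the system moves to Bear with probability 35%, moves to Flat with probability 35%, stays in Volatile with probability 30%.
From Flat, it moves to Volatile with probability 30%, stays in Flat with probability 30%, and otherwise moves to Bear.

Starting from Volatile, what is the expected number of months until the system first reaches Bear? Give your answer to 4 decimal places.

Let t(s) be the expected number of months to first reach Bear from state s, with t(Bear) = 0. Conditioning on the first month:
t(Volatile) = 1 + 0.3·t(Volatile) + 0.35·t(Flat)
t(Flat) = 1 + 0.3·t(Volatile) + 0.3·t(Flat)
Solving: t(Volatile) = 2.7273, t(Flat) = 2.5974.
Expected months from Volatile to Bear: 2.7273.

2.7273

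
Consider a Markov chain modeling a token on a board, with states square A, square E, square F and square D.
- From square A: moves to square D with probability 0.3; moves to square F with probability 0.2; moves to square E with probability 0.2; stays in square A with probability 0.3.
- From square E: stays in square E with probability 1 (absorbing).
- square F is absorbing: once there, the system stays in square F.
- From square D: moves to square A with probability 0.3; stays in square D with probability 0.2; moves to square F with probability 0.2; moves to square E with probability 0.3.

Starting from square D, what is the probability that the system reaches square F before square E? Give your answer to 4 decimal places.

0.4255

Let h(s) be the probability of absorption at square F starting from transient state s. Then h(square F) = 1 and h(square E) = 0. By first-step analysis:
h(square A) = 0.3·h(square A) + 0.2·0 + 0.2·1 + 0.3·h(square D)
h(square D) = 0.3·h(square A) + 0.3·0 + 0.2·1 + 0.2·h(square D)
Solving: h(square A) = 0.4681, h(square D) = 0.4255.
Starting from square D, the probability is 0.4255.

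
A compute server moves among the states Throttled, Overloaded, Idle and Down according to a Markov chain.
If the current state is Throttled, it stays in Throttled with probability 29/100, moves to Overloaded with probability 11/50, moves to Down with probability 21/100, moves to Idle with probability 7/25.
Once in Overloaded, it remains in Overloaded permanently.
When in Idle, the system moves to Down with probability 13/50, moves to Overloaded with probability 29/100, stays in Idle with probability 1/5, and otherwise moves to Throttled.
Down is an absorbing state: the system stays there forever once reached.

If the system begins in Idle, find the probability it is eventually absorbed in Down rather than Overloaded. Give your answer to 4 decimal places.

Let h(s) be the probability of absorption at Down starting from transient state s. Then h(Down) = 1 and h(Overloaded) = 0. By first-step analysis:
h(Throttled) = 0.29·h(Throttled) + 0.22·0 + 0.28·h(Idle) + 0.21·1
h(Idle) = 0.25·h(Throttled) + 0.29·0 + 0.2·h(Idle) + 0.26·1
Solving: h(Throttled) = 0.4835, h(Idle) = 0.4761.
Starting from Idle, the probability is 0.4761.

0.4761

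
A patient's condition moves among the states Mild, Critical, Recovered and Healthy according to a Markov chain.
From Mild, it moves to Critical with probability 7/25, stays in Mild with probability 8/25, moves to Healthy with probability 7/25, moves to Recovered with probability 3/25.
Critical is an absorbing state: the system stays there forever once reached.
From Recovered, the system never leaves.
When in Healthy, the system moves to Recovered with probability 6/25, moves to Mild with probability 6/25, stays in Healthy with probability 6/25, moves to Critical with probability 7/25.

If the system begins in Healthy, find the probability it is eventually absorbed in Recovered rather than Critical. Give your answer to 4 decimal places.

Let h(s) be the probability of absorption at Recovered starting from transient state s. Then h(Recovered) = 1 and h(Critical) = 0. By first-step analysis:
h(Mild) = 0.32·h(Mild) + 0.28·0 + 0.12·1 + 0.28·h(Healthy)
h(Healthy) = 0.24·h(Mild) + 0.28·0 + 0.24·1 + 0.24·h(Healthy)
Solving: h(Mild) = 0.3523, h(Healthy) = 0.4270.
Starting from Healthy, the probability is 0.4270.

0.4270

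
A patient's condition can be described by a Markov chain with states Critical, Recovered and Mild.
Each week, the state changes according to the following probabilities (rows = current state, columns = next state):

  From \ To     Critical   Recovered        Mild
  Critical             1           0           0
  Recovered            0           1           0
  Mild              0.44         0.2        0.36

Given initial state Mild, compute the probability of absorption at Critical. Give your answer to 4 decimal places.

Let h(s) be the probability of absorption at Critical starting from transient state s. Then h(Critical) = 1 and h(Recovered) = 0. By first-step analysis:
h(Mild) = 0.44·1 + 0.2·0 + 0.36·h(Mild)
Solving: h(Mild) = 0.6875.
Starting from Mild, the probability is 0.6875.

0.6875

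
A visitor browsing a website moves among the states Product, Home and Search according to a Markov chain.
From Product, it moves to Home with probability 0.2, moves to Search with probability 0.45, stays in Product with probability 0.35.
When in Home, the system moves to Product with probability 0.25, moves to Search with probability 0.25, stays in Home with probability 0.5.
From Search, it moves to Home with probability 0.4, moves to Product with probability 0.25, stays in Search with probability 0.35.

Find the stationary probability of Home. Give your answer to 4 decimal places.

Let the stationary distribution be π with π = πP and π_1 + π_2 + π_3 = 1.
π_1 = 0.35·π_1 + 0.25·π_2 + 0.25·π_3
π_2 = 0.2·π_1 + 0.5·π_2 + 0.4·π_3
Solving with the normalization constraint gives π = (0.2778, 0.3827, 0.3395).
So the stationary probability of Home is 0.3827.

0.3827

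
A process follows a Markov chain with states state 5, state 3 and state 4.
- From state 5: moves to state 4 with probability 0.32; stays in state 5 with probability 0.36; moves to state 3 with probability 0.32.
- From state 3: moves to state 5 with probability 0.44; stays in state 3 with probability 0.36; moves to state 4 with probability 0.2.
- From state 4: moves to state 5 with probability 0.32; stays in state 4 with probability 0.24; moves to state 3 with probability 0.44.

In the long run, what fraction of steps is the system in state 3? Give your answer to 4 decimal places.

0.3653

Let the stationary distribution be π with π = πP and π_1 + π_2 + π_3 = 1.
π_1 = 0.36·π_1 + 0.44·π_2 + 0.32·π_3
π_2 = 0.32·π_1 + 0.36·π_2 + 0.44·π_3
Solving with the normalization constraint gives π = (0.3790, 0.3653, 0.2557).
So the stationary probability of state 3 is 0.3653.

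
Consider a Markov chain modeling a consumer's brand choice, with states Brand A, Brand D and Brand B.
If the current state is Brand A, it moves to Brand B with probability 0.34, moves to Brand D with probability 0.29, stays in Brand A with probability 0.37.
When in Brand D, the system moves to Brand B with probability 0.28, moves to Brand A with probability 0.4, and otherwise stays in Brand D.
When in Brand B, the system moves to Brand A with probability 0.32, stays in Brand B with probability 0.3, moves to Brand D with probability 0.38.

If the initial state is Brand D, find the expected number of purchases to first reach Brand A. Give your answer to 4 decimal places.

Let t(s) be the expected number of purchases to first reach Brand A from state s, with t(Brand A) = 0. Conditioning on the first purchase:
t(Brand D) = 1 + 0.32·t(Brand D) + 0.28·t(Brand B)
t(Brand B) = 1 + 0.38·t(Brand D) + 0.3·t(Brand B)
Solving: t(Brand D) = 2.6515, t(Brand B) = 2.8680.
Expected purchases from Brand D to Brand A: 2.6515.

2.6515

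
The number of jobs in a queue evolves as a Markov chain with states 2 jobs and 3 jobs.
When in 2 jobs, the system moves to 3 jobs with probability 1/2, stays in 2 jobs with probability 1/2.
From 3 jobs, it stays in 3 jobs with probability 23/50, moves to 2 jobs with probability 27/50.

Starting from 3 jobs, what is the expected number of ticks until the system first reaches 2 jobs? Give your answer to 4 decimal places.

Let t(s) be the expected number of ticks to first reach 2 jobs from state s, with t(2 jobs) = 0. Conditioning on the first tick:
t(3 jobs) = 1 + 0.46·t(3 jobs)
Solving: t(3 jobs) = 1.8519.
Expected ticks from 3 jobs to 2 jobs: 1.8519.

1.8519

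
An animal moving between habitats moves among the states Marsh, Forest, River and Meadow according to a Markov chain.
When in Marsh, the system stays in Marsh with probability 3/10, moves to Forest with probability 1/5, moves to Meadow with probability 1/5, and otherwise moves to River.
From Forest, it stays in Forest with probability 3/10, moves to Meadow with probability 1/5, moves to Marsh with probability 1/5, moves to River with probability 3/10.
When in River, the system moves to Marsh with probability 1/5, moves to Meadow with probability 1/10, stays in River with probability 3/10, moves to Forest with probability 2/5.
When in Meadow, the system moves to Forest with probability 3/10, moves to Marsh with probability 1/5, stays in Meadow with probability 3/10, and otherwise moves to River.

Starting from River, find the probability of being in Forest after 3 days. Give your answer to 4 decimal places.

0.3070

Propagate the distribution vector 3 days from River.
After 0 days: (0.0000, 0.0000, 1.0000, 0.0000)
After 1 day: (0.2000, 0.4000, 0.3000, 0.1000)
After 2 days: (0.2200, 0.3100, 0.2900, 0.1800)
After 3 days: (0.2220, 0.3070, 0.2820, 0.1890)
P(in Forest after 3 days) = 0.3070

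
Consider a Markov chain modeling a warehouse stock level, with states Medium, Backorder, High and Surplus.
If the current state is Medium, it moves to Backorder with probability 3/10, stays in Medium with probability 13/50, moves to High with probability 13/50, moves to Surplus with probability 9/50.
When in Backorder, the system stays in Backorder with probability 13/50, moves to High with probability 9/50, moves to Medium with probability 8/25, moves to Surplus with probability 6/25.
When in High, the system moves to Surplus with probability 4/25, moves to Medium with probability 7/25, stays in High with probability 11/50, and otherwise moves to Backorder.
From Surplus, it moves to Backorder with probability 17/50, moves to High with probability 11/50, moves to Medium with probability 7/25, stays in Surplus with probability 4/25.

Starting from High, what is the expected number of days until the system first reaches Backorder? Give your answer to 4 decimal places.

Let t(s) be the expected number of days to first reach Backorder from state s, with t(Backorder) = 0. Conditioning on the first day:
t(Medium) = 1 + 0.26·t(Medium) + 0.26·t(High) + 0.18·t(Surplus)
t(High) = 1 + 0.28·t(Medium) + 0.22·t(High) + 0.16·t(Surplus)
t(Surplus) = 1 + 0.28·t(Medium) + 0.22·t(High) + 0.16·t(Surplus)
Solving: t(Medium) = 3.1585, t(High) = 3.0393, t(Surplus) = 3.0393.
Expected days from High to Backorder: 3.0393.

3.0393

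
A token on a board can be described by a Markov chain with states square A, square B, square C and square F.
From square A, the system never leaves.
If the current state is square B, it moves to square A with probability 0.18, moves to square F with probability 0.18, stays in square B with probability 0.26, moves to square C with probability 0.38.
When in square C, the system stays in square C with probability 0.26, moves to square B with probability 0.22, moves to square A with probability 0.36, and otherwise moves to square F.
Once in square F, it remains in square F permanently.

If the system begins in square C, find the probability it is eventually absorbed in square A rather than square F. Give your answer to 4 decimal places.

0.6595

Let h(s) be the probability of absorption at square A starting from transient state s. Then h(square A) = 1 and h(square F) = 0. By first-step analysis:
h(square B) = 0.18·1 + 0.26·h(square B) + 0.38·h(square C) + 0.18·0
h(square C) = 0.36·1 + 0.22·h(square B) + 0.26·h(square C) + 0.16·0
Solving: h(square B) = 0.5819, h(square C) = 0.6595.
Starting from square C, the probability is 0.6595.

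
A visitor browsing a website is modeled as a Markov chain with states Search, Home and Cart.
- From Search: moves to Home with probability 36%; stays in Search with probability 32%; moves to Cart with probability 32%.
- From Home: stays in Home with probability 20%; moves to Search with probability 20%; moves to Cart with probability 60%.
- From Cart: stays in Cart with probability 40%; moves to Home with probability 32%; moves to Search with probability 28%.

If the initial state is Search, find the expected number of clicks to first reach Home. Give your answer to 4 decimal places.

2.8894

Let t(s) be the expected number of clicks to first reach Home from state s, with t(Home) = 0. Conditioning on the first click:
t(Search) = 1 + 0.32·t(Search) + 0.32·t(Cart)
t(Cart) = 1 + 0.28·t(Search) + 0.4·t(Cart)
Solving: t(Search) = 2.8894, t(Cart) = 3.0151.
Expected clicks from Search to Home: 2.8894.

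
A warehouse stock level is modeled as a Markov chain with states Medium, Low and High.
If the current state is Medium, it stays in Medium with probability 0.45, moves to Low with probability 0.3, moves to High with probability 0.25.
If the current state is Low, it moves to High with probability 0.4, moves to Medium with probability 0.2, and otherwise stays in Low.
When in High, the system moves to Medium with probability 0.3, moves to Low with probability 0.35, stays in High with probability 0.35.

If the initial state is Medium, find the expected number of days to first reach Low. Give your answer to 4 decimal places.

Let t(s) be the expected number of days to first reach Low from state s, with t(Low) = 0. Conditioning on the first day:
t(Medium) = 1 + 0.45·t(Medium) + 0.25·t(High)
t(High) = 1 + 0.3·t(Medium) + 0.35·t(High)
Solving: t(Medium) = 3.1858, t(High) = 3.0088.
Expected days from Medium to Low: 3.1858.

3.1858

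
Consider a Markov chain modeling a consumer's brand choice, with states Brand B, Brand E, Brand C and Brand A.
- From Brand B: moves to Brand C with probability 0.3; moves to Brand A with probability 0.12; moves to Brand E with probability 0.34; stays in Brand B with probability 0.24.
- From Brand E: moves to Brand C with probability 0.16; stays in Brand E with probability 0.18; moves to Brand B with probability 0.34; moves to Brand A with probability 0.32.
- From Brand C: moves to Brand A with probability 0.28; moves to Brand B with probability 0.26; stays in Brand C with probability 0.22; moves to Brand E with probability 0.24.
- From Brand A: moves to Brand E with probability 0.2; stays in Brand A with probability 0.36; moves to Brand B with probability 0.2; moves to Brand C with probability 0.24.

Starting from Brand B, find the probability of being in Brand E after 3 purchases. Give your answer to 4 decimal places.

Propagate the distribution vector 3 purchases from Brand B.
After 0 purchases: (1.0000, 0.0000, 0.0000, 0.0000)
After 1 purchase: (0.2400, 0.3400, 0.3000, 0.1200)
After 2 purchases: (0.2752, 0.2388, 0.2212, 0.2648)
After 3 purchases: (0.2577, 0.2426, 0.2330, 0.2667)
P(in Brand E after 3 purchases) = 0.2426

0.2426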